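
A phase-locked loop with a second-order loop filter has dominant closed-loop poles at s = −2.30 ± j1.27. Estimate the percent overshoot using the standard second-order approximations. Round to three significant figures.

%OS ≈ 0.338%

|pole| = ω_n = √(2.30² + 1.27²) = 2.63 rad/s; ζ = cos θ = σ/ω_n = 0.875.
%OS = 100 e^{−πζ/√(1−ζ²)} with ζ = 0.875 gives 0.338%.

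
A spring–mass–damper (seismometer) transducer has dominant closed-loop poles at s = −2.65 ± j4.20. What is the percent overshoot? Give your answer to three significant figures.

With σ = 2.65, ω_d = 4.20: ω_n = √(σ²+ω_d²) = 4.97 rad/s, ζ = σ/ω_n = 0.534.
%OS = 100·exp(−πζ/√(1−ζ²)) = 13.8%.

%OS ≈ 13.8%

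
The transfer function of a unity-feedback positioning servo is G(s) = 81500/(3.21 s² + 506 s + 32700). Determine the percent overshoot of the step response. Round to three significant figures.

%OS ≈ 1.97%

Dividing through by 3.21: denominator becomes s² + 157.6 s + 10190.
So ω_n = √10190 = 101 rad/s and ζ = 157.6/(2·101) = 0.781.
Overshoot: exp(−π·0.781/√(1−0.781²)) = 0.0197, i.e. 1.97%.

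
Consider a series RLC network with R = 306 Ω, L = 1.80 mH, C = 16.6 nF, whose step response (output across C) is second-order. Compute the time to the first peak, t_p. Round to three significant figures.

t_p ≈ 0.0000194 s

For a series RLC circuit (capacitor voltage as output), ω_n = 1/√(LC) = 1/√(1.80 mH · 16.6 nF) = 183000 rad/s.
ζ = (R/2)·√(C/L) = (306/2)·√(16.6 nF/1.80 mH) = 0.465.
The damped frequency ω_d = ω_n√(1−ζ²) = 162000 rad/s. t_p = π/ω_d = 0.0000194 s.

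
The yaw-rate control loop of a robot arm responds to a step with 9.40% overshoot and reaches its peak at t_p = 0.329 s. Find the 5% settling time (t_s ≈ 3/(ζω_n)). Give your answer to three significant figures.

t_s ≈ 0.417 s

ζ from %OS: ζ = |ln 0.0940|/√(π²+ln²0.0940) = 0.601.
From t_p = π/ω_d, ω_d = π/0.329 = 9.55 rad/s, so ω_n = ω_d/√(1−ζ²) = 12.0 rad/s.
t_s ≈ 3/(ζω_n) = 3/(0.601·12.0) = 0.417 s.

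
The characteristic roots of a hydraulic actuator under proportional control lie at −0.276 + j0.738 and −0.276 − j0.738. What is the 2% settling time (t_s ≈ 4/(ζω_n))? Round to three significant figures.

For poles at −σ ± jω_d, ζω_n = σ = 0.276, so t_s ≈ 4/σ = 14.5 s.

t_s ≈ 14.5 s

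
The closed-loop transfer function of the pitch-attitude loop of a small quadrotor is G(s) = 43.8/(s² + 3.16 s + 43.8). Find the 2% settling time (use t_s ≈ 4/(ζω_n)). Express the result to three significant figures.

Comparing the denominator to s² + 2ζω_n s + ω_n²: ω_n = √43.8 = 6.62 rad/s, and 2ζω_n = 3.16 so ζ = 3.16/(2·6.62) = 0.239.
t_s ≈ 4/(ζω_n) = 4/(0.239·6.62) = 2.53 s.

t_s ≈ 2.53 s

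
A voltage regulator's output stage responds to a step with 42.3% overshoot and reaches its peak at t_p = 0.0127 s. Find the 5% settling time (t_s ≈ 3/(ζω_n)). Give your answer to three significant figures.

t_s ≈ 0.0443 s

From the overshoot, ζ = −ln(OS)/√(π²+ln²(OS)) = 0.264.
t_p = π/ω_d ⇒ ω_d = 247 rad/s; then ω_n = ω_d/√(1−ζ²) = 256 rad/s.
t_s ≈ 3/(ζω_n) = 3/(0.264·256) = 0.0443 s.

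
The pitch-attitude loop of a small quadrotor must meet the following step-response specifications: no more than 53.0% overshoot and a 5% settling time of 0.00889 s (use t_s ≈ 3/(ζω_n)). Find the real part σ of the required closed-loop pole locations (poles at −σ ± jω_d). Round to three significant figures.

The settling-time spec alone fixes σ = ζω_n = 3/t_s = 3/0.00889 = 337.
(Overshoot then fixes ζ = 0.198 and hence ω_d = σ·√(1−ζ²)/ζ = 1670 rad/s.)

σ ≈ 337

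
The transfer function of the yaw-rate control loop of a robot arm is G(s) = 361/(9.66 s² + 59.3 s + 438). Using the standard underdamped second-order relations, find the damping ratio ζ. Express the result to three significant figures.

Dividing through by 9.66: denominator becomes s² + 6.139 s + 45.34.
So ω_n = √45.34 = 6.73 rad/s and ζ = 6.139/(2·6.73) = 0.456.

ζ ≈ 0.456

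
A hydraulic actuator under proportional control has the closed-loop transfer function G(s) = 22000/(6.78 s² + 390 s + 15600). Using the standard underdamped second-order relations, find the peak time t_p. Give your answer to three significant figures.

t_p ≈ 0.0818 s

Dividing through by 6.78: denominator becomes s² + 57.52 s + 2301.
So ω_n = √2301 = 48.0 rad/s and ζ = 57.52/(2·48.0) = 0.600.
ω_d = ω_n√(1−ζ²) = 38.4 rad/s. t_p = π/ω_d = 0.0818 s.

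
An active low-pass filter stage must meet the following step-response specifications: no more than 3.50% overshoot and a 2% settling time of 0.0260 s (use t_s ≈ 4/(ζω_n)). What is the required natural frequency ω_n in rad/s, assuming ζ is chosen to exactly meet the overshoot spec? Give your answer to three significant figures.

ω_n ≈ 211 rad/s

Inverting the overshoot relation: ζ = |ln 0.0350|/√(π² + ln²0.0350) = 0.730.
Then ω_n = 4/(ζ t_s) = 4/(0.730 × 0.0260) = 211 rad/s.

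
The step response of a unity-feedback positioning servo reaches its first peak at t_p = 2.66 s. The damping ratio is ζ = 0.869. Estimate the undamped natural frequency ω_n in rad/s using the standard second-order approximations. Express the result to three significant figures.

Peak time t_p = π/ω_d, so ω_d = π/t_p = π/2.66 = 1.18 rad/s.
ω_n = ω_d/√(1−ζ²) = 1.18/√0.245 = 2.39 rad/s.

ω_n ≈ 2.39 rad/s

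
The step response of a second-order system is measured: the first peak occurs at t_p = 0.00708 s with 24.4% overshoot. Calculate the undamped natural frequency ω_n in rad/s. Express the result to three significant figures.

The overshoot fixes ζ = −ln(OS)/√(π²+ln²(OS)) = 0.410.
t_p = π/ω_d ⇒ ω_d = 444 rad/s; then ω_n = ω_d/√(1−ζ²) = 486 rad/s.

ω_n ≈ 486 rad/s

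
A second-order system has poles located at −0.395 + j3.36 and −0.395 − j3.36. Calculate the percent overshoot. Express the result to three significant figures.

%OS ≈ 69.1%

The poles are at −σ ± jω_d with σ = 0.395 and ω_d = 3.36, so ω_n = √(σ²+ω_d²) = 3.38 rad/s and ζ = σ/ω_n = 0.117.
%OS = 100·exp(−πζ/√(1−ζ²)) = 69.1%.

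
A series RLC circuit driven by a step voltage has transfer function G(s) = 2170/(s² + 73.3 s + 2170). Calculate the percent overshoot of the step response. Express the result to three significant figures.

%OS ≈ 1.82%

Matching coefficients with s² + 2ζω_n s + ω_n² gives ω_n² = 2170 ⇒ ω_n = 46.6 rad/s, and ζ = 73.3/(2ω_n) = 0.787.
%OS = 100·exp(−πζ/√(1−ζ²)) = 1.82%.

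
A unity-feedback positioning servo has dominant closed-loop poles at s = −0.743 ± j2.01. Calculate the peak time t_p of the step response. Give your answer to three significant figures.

t_p = π/ω_d with ω_d = 2.01 (the imaginary part), so t_p = 1.56 s.

t_p ≈ 1.56 s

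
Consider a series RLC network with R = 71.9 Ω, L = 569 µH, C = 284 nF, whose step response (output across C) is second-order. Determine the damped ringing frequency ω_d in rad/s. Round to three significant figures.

ω_d ≈ 46900 rad/s

For a series RLC circuit (capacitor voltage as output), ω_n = 1/√(LC) = 1/√(569 µH · 284 nF) = 78700 rad/s.
ζ = (R/2)·√(C/L) = (71.9/2)·√(284 nF/569 µH) = 0.803.
The damped frequency ω_d = ω_n√(1−ζ²) = 46900 rad/s.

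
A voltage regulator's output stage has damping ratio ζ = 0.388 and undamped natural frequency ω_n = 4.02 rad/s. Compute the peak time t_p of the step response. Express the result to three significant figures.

t_p ≈ 0.848 s

The damped frequency is ω_d = ω_n√(1−ζ²) = 4.02·√(1−0.151) = 3.71 rad/s.
Peak time t_p = π/ω_d = π/3.71 = 0.848 s.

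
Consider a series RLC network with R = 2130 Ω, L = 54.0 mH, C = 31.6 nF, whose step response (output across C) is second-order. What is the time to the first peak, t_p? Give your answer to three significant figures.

For a series RLC circuit (capacitor voltage as output), ω_n = 1/√(LC) = 1/√(54.0 mH · 31.6 nF) = 24200 rad/s.
ζ = (R/2)·√(C/L) = (2130/2)·√(31.6 nF/54.0 mH) = 0.815.
ω_d = 24200·√(1 − 0.815²) = 14000 rad/s. t_p = π/ω_d = 0.000224 s.

t_p ≈ 0.000224 s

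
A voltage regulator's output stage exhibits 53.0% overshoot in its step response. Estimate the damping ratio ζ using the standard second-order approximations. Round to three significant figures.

ζ ≈ 0.198

ζ = −ln(OS)/√(π² + (ln OS)²). With OS = 0.530, ln OS = −0.6349 and ζ = 0.6349/3.205 = 0.198.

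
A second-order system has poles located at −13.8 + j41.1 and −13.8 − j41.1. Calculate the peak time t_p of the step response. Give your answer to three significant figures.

t_p = π/ω_d with ω_d = 41.1 (the imaginary part), so t_p = 0.0764 s.

t_p ≈ 0.0764 s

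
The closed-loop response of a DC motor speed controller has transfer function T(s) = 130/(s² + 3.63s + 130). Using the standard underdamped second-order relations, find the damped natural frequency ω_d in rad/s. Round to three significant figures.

Matching coefficients with s² + 2ζω_n s + ω_n² gives ω_n² = 130 ⇒ ω_n = 11.4 rad/s, and ζ = 3.63/(2ω_n) = 0.159.
ω_d = 11.4·√(1 − 0.159²) = 11.3 rad/s.

ω_d ≈ 11.3 rad/s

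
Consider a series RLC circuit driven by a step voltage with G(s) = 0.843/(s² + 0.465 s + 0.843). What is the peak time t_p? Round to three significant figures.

Comparing the denominator to s² + 2ζω_n s + ω_n²: ω_n = √0.843 = 0.918 rad/s, and 2ζω_n = 0.465 so ζ = 0.465/(2·0.918) = 0.253.
The damped frequency ω_d = ω_n√(1−ζ²) = 0.888 rad/s. Then t_p = π/ω_d = 3.54 s.

t_p ≈ 3.54 s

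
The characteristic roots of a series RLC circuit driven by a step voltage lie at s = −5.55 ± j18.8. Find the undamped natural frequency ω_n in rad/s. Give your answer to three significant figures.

The poles are at −σ ± jω_d with σ = 5.55 and ω_d = 18.8, so ω_n = √(σ²+ω_d²) = 19.6 rad/s and ζ = σ/ω_n = 0.283.

ω_n ≈ 19.6 rad/s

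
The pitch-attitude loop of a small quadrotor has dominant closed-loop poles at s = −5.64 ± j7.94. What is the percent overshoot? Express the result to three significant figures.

%OS ≈ 10.7%

With σ = 5.64, ω_d = 7.94: ω_n = √(σ²+ω_d²) = 9.74 rad/s, ζ = σ/ω_n = 0.579.
%OS = 100 e^{−πζ/√(1−ζ²)} with ζ = 0.579 gives 10.7%.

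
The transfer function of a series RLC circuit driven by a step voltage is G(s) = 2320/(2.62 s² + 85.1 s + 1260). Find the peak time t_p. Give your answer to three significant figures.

t_p ≈ 0.213 s

Dividing through by 2.62: denominator becomes s² + 32.48 s + 480.9.
So ω_n = √480.9 = 21.9 rad/s and ζ = 32.48/(2·21.9) = 0.741.
ω_d = ω_n√(1−ζ²) = 14.7 rad/s. t_p = π/ω_d = 0.213 s.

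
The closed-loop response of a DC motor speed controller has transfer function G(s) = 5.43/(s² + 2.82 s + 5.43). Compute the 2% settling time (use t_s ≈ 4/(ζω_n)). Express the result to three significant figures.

t_s ≈ 2.84 s

ω_n = √5.43 = 2.33 rad/s; ζ = 2.82/(2·2.33) = 0.605.
t_s ≈ 4/(ζω_n) = 4/(0.605·2.33) = 2.84 s.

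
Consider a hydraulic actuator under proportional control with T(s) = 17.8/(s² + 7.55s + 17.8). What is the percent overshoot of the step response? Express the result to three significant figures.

%OS ≈ 0.185%

ω_n = √17.8 = 4.22 rad/s; ζ = 7.55/(2·4.22) = 0.895.
%OS = 100 e^{−πζ/√(1−ζ²)} with ζ = 0.895 gives 0.185%.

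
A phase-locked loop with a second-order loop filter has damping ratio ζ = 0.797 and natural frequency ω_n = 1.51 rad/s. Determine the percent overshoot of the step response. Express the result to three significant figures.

For an underdamped second-order system, %OS = 100·exp(−πζ/√(1−ζ²)).
πζ/√(1−ζ²) = π·0.797/√(1−0.635) = 4.146, so %OS = 100·e^(−4.146) = 1.58%.

%OS ≈ 1.58%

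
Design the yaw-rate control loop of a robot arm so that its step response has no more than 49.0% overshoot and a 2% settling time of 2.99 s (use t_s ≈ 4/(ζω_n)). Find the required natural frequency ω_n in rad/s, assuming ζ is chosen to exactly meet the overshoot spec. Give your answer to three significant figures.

ω_n ≈ 6.04 rad/s

ζ = −ln(OS)/√(π² + (ln OS)²). With OS = 0.490, ln OS = −0.7133 and ζ = 0.7133/3.222 = 0.221.
Then ω_n = 4/(ζ t_s) = 4/(0.221 × 2.99) = 6.04 rad/s.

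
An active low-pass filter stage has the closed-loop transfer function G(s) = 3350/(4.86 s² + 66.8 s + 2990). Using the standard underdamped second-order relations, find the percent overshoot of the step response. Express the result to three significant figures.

%OS ≈ 40.4%

Dividing through by 4.86: denominator becomes s² + 13.74 s + 615.2.
So ω_n = √615.2 = 24.8 rad/s and ζ = 13.74/(2·24.8) = 0.277.
%OS = 100 e^{−πζ/√(1−ζ²)} with ζ = 0.277 gives 40.4%.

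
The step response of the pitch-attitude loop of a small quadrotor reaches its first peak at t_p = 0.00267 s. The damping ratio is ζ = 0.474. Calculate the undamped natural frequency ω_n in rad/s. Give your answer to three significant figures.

Peak time t_p = π/ω_d, so ω_d = π/t_p = π/0.00267 = 1180 rad/s.
ω_n = ω_d/√(1−ζ²) = 1180/√0.775 = 1340 rad/s.

ω_n ≈ 1340 rad/s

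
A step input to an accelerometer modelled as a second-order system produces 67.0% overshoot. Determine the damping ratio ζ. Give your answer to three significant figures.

ζ ≈ 0.126

Inverting the overshoot relation: ζ = |ln 0.670|/√(π² + ln²0.670) = 0.126.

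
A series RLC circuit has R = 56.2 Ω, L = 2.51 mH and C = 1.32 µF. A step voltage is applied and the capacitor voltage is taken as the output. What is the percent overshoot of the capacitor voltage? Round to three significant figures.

For a series RLC circuit (capacitor voltage as output), ω_n = 1/√(LC) = 1/√(2.51 mH · 1.32 µF) = 17400 rad/s.
ζ = (R/2)·√(C/L) = (56.2/2)·√(1.32 µF/2.51 mH) = 0.644.
%OS = 100·exp(−πζ/√(1−ζ²)) = 7.08%.

%OS ≈ 7.08%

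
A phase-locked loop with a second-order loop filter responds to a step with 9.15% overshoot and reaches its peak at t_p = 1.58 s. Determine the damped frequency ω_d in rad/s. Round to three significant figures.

ω_d ≈ 1.99 rad/s

t_p = π/ω_d, so ω_d = π/1.58 = 1.99 rad/s.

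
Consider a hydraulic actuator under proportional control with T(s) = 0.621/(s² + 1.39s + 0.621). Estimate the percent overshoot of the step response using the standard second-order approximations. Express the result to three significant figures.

Comparing the denominator to s² + 2ζω_n s + ω_n²: ω_n = √0.621 = 0.788 rad/s, and 2ζω_n = 1.39 so ζ = 1.39/(2·0.788) = 0.882.
%OS = 100·exp(−πζ/√(1−ζ²)) = 0.280%.

%OS ≈ 0.280%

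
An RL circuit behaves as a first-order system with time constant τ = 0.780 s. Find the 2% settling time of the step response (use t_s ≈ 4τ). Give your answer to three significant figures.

t_s ≈ 3.12 s

t_s ≈ 4τ = 3.12 s.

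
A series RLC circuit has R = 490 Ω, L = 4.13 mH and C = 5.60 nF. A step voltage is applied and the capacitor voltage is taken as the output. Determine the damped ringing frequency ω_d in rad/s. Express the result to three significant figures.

ω_d ≈ 199000 rad/s

For a series RLC circuit (capacitor voltage as output), ω_n = 1/√(LC) = 1/√(4.13 mH · 5.60 nF) = 208000 rad/s.
ζ = (R/2)·√(C/L) = (490/2)·√(5.60 nF/4.13 mH) = 0.285.
ω_d = ω_n√(1−ζ²) = 199000 rad/s.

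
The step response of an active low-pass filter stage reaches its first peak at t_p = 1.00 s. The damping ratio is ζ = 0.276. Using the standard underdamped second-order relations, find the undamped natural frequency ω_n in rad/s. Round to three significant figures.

ω_n ≈ 3.27 rad/s

Peak time t_p = π/ω_d, so ω_d = π/t_p = π/1.00 = 3.14 rad/s.
ω_n = ω_d/√(1−ζ²) = 3.14/√0.924 = 3.27 rad/s.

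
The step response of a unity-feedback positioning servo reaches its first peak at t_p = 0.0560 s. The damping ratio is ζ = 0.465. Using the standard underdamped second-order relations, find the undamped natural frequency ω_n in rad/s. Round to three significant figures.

Peak time t_p = π/ω_d, so ω_d = π/t_p = π/0.0560 = 56.1 rad/s.
ω_n = ω_d/√(1−ζ²) = 56.1/√0.784 = 63.4 rad/s.

ω_n ≈ 63.4 rad/s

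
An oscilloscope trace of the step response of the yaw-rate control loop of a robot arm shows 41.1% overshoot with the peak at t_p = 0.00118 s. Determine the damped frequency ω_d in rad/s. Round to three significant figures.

ω_d ≈ 2660 rad/s

t_p = π/ω_d, so ω_d = π/0.00118 = 2660 rad/s.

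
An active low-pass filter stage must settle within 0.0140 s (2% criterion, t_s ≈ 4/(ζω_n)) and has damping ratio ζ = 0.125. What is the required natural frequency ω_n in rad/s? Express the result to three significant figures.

ω_n ≈ 2290 rad/s

Rearranging t_s ≈ 4/(ζω_n) gives ω_n = 4/(ζ·t_s) = 4/(0.125 × 0.0140) = 2290 rad/s.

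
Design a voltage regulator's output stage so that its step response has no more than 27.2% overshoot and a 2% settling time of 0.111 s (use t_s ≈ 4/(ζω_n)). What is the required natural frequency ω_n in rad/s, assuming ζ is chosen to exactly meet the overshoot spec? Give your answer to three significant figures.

From %OS = 100·exp(−πζ/√(1−ζ²)), invert to get ζ = −ln(OS)/√(π² + ln²(OS)) with OS = 0.272.
−ln 0.272 = 1.302, so ζ = 1.302/√(π² + 1.695) = 0.383.
Then ω_n = 4/(ζ t_s) = 4/(0.383 × 0.111) = 94.1 rad/s.

ω_n ≈ 94.1 rad/s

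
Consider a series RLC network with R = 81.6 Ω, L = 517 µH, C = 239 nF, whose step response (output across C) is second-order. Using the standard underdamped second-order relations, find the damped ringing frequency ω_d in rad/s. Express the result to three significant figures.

ω_d ≈ 43200 rad/s

For a series RLC circuit (capacitor voltage as output), ω_n = 1/√(LC) = 1/√(517 µH · 239 nF) = 90000 rad/s.
ζ = (R/2)·√(C/L) = (81.6/2)·√(239 nF/517 µH) = 0.877.
ω_d = 90000·√(1 − 0.877²) = 43200 rad/s.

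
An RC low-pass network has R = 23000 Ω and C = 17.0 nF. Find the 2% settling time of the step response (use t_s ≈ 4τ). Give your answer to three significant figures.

t_s ≈ 0.00156 s

τ = RC = 23000 × 17.0 nF = 0.000391 s.
t_s ≈ 4τ = 0.00156 s.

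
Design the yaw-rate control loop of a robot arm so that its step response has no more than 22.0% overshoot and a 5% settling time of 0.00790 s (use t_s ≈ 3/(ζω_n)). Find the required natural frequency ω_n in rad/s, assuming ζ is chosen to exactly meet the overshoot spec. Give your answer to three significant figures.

ζ = −ln(OS)/√(π² + (ln OS)²). With OS = 0.220, ln OS = −1.514 and ζ = 1.514/3.487 = 0.434.
Then ω_n = 3/(ζ t_s) = 3/(0.434 × 0.00790) = 875 rad/s.

ω_n ≈ 875 rad/s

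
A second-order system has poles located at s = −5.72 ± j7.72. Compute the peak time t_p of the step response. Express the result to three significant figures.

t_p = π/ω_d with ω_d = 7.72 (the imaginary part), so t_p = 0.407 s.

t_p ≈ 0.407 s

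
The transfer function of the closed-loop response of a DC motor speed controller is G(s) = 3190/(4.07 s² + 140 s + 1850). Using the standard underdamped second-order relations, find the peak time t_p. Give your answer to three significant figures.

t_p ≈ 0.249 s

Dividing through by 4.07: denominator becomes s² + 34.40 s + 454.5.
So ω_n = √454.5 = 21.3 rad/s and ζ = 34.40/(2·21.3) = 0.807.
The damped frequency ω_d = ω_n√(1−ζ²) = 12.6 rad/s. t_p = π/ω_d = 0.249 s.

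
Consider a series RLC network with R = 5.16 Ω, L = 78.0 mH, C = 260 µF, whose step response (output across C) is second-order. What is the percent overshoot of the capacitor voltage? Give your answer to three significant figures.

For a series RLC circuit (capacitor voltage as output), ω_n = 1/√(LC) = 1/√(78.0 mH · 260 µF) = 222 rad/s.
ζ = (R/2)·√(C/L) = (5.16/2)·√(260 µF/78.0 mH) = 0.149.
%OS = 100·exp(−πζ/√(1−ζ²)) = 62.3%.

%OS ≈ 62.3%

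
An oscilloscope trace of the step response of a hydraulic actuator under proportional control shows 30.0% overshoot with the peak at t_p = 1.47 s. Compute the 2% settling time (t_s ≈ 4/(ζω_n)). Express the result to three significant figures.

ζ from %OS: ζ = |ln 0.300|/√(π²+ln²0.300) = 0.358.
From t_p = π/ω_d, ω_d = π/1.47 = 2.14 rad/s, so ω_n = ω_d/√(1−ζ²) = 2.29 rad/s.
t_s ≈ 4/(ζω_n) = 4/(0.358·2.29) = 4.88 s.

t_s ≈ 4.88 s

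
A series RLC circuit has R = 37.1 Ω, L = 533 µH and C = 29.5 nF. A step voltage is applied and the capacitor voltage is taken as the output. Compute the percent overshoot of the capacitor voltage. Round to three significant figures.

%OS ≈ 64.5%

For a series RLC circuit (capacitor voltage as output), ω_n = 1/√(LC) = 1/√(533 µH · 29.5 nF) = 252000 rad/s.
ζ = (R/2)·√(C/L) = (37.1/2)·√(29.5 nF/533 µH) = 0.138.
%OS = 100 e^{−πζ/√(1−ζ²)} with ζ = 0.138 gives 64.5%.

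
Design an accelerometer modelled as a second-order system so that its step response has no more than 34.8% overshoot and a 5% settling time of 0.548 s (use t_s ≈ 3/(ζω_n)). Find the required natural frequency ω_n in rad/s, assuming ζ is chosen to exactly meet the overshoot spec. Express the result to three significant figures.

ω_n ≈ 17.2 rad/s

From %OS = 100·exp(−πζ/√(1−ζ²)), invert to get ζ = −ln(OS)/√(π² + ln²(OS)) with OS = 0.348.
−ln 0.348 = 1.056, so ζ = 1.056/√(π² + 1.114) = 0.318.
Then ω_n = 3/(ζ t_s) = 3/(0.318 × 0.548) = 17.2 rad/s.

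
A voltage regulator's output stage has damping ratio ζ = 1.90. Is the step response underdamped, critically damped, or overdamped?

overdamped

Since ζ = 1.90 > 1, the system is overdamped.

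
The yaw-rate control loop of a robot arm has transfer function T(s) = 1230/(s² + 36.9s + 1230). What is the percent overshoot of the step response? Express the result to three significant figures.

Matching coefficients with s² + 2ζω_n s + ω_n² gives ω_n² = 1230 ⇒ ω_n = 35.1 rad/s, and ζ = 36.9/(2ω_n) = 0.526.
%OS = 100 e^{−πζ/√(1−ζ²)} with ζ = 0.526 gives 14.3%.

%OS ≈ 14.3%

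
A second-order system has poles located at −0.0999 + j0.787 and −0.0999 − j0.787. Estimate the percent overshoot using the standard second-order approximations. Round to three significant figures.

With σ = 0.0999, ω_d = 0.787: ω_n = √(σ²+ω_d²) = 0.793 rad/s, ζ = σ/ω_n = 0.126.
%OS = 100·exp(−πζ/√(1−ζ²)) = 67.1%.

%OS ≈ 67.1%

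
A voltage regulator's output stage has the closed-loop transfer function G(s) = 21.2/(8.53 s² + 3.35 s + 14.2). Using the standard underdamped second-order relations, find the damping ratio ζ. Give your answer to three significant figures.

ζ ≈ 0.152

Dividing through by 8.53: denominator becomes s² + 0.3927 s + 1.665.
So ω_n = √1.665 = 1.29 rad/s and ζ = 0.3927/(2·1.29) = 0.152.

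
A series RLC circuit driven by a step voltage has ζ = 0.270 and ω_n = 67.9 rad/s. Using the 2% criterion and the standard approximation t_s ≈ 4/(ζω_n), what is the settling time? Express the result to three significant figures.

t_s ≈ 4/(ζω_n) = 4/(0.270 × 67.9) = 0.218 s.

t_s ≈ 0.218 s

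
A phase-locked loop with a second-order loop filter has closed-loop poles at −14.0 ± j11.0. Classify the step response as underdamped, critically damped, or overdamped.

underdamped

Since the poles form a complex-conjugate pair with nonzero imaginary part, the response is underdamped.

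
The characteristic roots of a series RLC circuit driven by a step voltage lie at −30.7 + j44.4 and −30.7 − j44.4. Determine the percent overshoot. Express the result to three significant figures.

%OS ≈ 11.4%

With σ = 30.7, ω_d = 44.4: ω_n = √(σ²+ω_d²) = 54.0 rad/s, ζ = σ/ω_n = 0.569.
%OS = 100·exp(−πζ/√(1−ζ²)) = 11.4%.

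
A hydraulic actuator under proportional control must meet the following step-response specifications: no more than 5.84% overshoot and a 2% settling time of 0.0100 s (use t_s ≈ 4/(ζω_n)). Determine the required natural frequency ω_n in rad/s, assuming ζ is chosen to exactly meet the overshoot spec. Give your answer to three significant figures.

ω_n ≈ 596 rad/s

Inverting the overshoot relation: ζ = |ln 0.0584|/√(π² + ln²0.0584) = 0.671.
From t_s ≈ 4/(ζω_n): ω_n = 4/(ζ·t_s) = 4/(0.671·0.0100) = 596 rad/s.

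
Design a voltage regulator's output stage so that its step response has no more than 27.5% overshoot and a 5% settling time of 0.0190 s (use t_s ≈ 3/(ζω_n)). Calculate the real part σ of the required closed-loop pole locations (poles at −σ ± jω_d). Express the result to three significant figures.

σ ≈ 158

The settling-time spec alone fixes σ = ζω_n = 3/t_s = 3/0.0190 = 158.
(Overshoot then fixes ζ = 0.380 and hence ω_d = σ·√(1−ζ²)/ζ = 384 rad/s.)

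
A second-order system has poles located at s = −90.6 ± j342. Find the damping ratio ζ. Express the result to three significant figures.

ζ ≈ 0.256

With σ = 90.6, ω_d = 342: ω_n = √(σ²+ω_d²) = 354 rad/s, ζ = σ/ω_n = 0.256.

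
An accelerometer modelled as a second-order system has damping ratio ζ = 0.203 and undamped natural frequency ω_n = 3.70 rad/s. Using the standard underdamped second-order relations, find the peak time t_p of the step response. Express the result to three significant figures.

t_p ≈ 0.867 s

The damped frequency is ω_d = ω_n√(1−ζ²) = 3.70·√(1−0.0412) = 3.62 rad/s.
Peak time t_p = π/ω_d = π/3.62 = 0.867 s.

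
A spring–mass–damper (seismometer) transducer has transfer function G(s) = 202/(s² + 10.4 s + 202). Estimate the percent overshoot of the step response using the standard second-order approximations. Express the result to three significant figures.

%OS ≈ 29.1%

Comparing the denominator to s² + 2ζω_n s + ω_n²: ω_n = √202 = 14.2 rad/s, and 2ζω_n = 10.4 so ζ = 10.4/(2·14.2) = 0.366.
Overshoot: exp(−π·0.366/√(1−0.366²)) = 0.291, i.e. 29.1%.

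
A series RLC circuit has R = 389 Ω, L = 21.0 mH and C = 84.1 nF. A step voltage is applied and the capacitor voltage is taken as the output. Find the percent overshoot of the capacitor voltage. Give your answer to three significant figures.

%OS ≈ 26.5%

For a series RLC circuit (capacitor voltage as output), ω_n = 1/√(LC) = 1/√(21.0 mH · 84.1 nF) = 23800 rad/s.
ζ = (R/2)·√(C/L) = (389/2)·√(84.1 nF/21.0 mH) = 0.389.
%OS = 100 e^{−πζ/√(1−ζ²)} with ζ = 0.389 gives 26.5%.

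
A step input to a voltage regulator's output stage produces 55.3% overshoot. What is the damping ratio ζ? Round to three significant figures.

ζ ≈ 0.185

Inverting the overshoot relation: ζ = |ln 0.553|/√(π² + ln²0.553) = 0.185.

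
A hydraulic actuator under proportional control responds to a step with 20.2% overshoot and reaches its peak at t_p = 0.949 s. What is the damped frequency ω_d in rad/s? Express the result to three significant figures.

t_p = π/ω_d, so ω_d = π/0.949 = 3.31 rad/s.

ω_d ≈ 3.31 rad/s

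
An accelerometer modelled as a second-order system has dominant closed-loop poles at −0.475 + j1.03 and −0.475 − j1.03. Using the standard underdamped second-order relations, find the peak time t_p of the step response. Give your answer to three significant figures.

t_p ≈ 3.05 s

t_p = π/ω_d with ω_d = 1.03 (the imaginary part), so t_p = 3.05 s.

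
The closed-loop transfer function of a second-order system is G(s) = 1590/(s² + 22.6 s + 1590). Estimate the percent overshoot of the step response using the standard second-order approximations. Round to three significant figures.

%OS ≈ 39.5%

ω_n = √1590 = 39.9 rad/s; ζ = 22.6/(2·39.9) = 0.283.
Overshoot: exp(−π·0.283/√(1−0.283²)) = 0.395, i.e. 39.5%.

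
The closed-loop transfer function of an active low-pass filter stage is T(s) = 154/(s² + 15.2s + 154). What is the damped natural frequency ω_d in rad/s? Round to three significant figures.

Matching coefficients with s² + 2ζω_n s + ω_n² gives ω_n² = 154 ⇒ ω_n = 12.4 rad/s, and ζ = 15.2/(2ω_n) = 0.612.
The damped frequency ω_d = ω_n√(1−ζ²) = 9.81 rad/s.

ω_d ≈ 9.81 rad/s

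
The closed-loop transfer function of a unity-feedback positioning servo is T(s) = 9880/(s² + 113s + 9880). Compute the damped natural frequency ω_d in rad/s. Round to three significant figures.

ω_n = √9880 = 99.4 rad/s; ζ = 113/(2·99.4) = 0.568.
ω_d = 99.4·√(1 − 0.568²) = 81.8 rad/s.

ω_d ≈ 81.8 rad/s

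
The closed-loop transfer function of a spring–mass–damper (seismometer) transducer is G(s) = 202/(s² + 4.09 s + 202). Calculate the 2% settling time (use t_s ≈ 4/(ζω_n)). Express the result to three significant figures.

t_s ≈ 1.96 s

Matching coefficients with s² + 2ζω_n s + ω_n² gives ω_n² = 202 ⇒ ω_n = 14.2 rad/s, and ζ = 4.09/(2ω_n) = 0.144.
t_s ≈ 4/(ζω_n) = 4/(0.144·14.2) = 1.96 s.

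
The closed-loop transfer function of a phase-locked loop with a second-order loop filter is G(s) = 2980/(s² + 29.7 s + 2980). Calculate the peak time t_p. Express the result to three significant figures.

t_p ≈ 0.0598 s

ω_n = √2980 = 54.6 rad/s; ζ = 29.7/(2·54.6) = 0.272.
The damped frequency ω_d = ω_n√(1−ζ²) = 52.5 rad/s. Then t_p = π/ω_d = 0.0598 s.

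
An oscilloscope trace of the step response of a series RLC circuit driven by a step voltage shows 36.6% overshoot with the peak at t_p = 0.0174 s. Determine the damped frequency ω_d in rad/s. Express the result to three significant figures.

t_p = π/ω_d, so ω_d = π/0.0174 = 181 rad/s.

ω_d ≈ 181 rad/s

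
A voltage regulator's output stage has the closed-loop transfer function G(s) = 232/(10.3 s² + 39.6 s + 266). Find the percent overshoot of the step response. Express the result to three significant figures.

Dividing through by 10.3: denominator becomes s² + 3.845 s + 25.83.
So ω_n = √25.83 = 5.08 rad/s and ζ = 3.845/(2·5.08) = 0.378.
%OS = 100·exp(−πζ/√(1−ζ²)) = 27.7%.

%OS ≈ 27.7%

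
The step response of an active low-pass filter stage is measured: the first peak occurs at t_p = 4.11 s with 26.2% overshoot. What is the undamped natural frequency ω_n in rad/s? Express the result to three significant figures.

ω_n ≈ 0.831 rad/s

ζ from %OS: ζ = |ln 0.262|/√(π²+ln²0.262) = 0.392.
From t_p = π/ω_d, ω_d = π/4.11 = 0.764 rad/s, so ω_n = ω_d/√(1−ζ²) = 0.831 rad/s.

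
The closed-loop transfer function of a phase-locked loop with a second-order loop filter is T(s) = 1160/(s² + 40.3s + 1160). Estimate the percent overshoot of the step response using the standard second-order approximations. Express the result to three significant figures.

%OS ≈ 9.97%

Comparing the denominator to s² + 2ζω_n s + ω_n²: ω_n = √1160 = 34.1 rad/s, and 2ζω_n = 40.3 so ζ = 40.3/(2·34.1) = 0.592.
Overshoot: exp(−π·0.592/√(1−0.592²)) = 0.0997, i.e. 9.97%.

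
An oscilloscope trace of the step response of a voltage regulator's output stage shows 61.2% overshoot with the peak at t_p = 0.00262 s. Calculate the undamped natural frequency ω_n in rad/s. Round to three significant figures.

ω_n ≈ 1210 rad/s

The overshoot fixes ζ = −ln(OS)/√(π²+ln²(OS)) = 0.154.
From t_p = π/ω_d, ω_d = π/0.00262 = 1200 rad/s, so ω_n = ω_d/√(1−ζ²) = 1210 rad/s.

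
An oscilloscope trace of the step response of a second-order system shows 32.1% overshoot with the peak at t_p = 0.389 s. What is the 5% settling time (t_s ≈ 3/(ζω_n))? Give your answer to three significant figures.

t_s ≈ 1.03 s

The overshoot fixes ζ = −ln(OS)/√(π²+ln²(OS)) = 0.340.
t_p = π/ω_d ⇒ ω_d = 8.08 rad/s; then ω_n = ω_d/√(1−ζ²) = 8.59 rad/s.
t_s ≈ 3/(ζω_n) = 3/(0.340·8.59) = 1.03 s.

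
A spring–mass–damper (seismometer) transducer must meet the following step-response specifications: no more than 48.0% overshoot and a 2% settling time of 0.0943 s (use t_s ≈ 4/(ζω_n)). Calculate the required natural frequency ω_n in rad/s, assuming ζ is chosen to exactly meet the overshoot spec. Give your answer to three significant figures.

Inverting the overshoot relation: ζ = |ln 0.480|/√(π² + ln²0.480) = 0.228.
Then ω_n = 4/(ζ t_s) = 4/(0.228 × 0.0943) = 186 rad/s.

ω_n ≈ 186 rad/s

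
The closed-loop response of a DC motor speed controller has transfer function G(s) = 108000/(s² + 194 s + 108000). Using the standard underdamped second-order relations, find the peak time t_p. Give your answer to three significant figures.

Comparing the denominator to s² + 2ζω_n s + ω_n²: ω_n = √108000 = 329 rad/s, and 2ζω_n = 194 so ζ = 194/(2·329) = 0.295.
The damped frequency ω_d = ω_n√(1−ζ²) = 314 rad/s. Then t_p = π/ω_d = 0.0100 s.

t_p ≈ 0.0100 s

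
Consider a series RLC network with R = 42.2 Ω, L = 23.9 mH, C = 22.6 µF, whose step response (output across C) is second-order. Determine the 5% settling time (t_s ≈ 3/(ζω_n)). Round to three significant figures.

For a series RLC circuit (capacitor voltage as output), ω_n = 1/√(LC) = 1/√(23.9 mH · 22.6 µF) = 1360 rad/s.
ζ = (R/2)·√(C/L) = (42.2/2)·√(22.6 µF/23.9 mH) = 0.649.
t_s ≈ 3/(ζω_n) = 0.00340 s.

t_s ≈ 0.00340 s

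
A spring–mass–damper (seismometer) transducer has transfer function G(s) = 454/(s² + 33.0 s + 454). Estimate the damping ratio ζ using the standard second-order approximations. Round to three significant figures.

ω_n = √454 = 21.3 rad/s; ζ = 33.0/(2·21.3) = 0.774.

ζ ≈ 0.774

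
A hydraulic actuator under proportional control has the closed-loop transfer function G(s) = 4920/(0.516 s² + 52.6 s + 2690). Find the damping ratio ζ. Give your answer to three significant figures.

ζ ≈ 0.706

Dividing through by 0.516: denominator becomes s² + 101.9 s + 5213.
So ω_n = √5213 = 72.2 rad/s and ζ = 101.9/(2·72.2) = 0.706.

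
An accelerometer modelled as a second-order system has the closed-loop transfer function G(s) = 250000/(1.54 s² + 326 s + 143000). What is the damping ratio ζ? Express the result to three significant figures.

ζ ≈ 0.347

Dividing through by 1.54: denominator becomes s² + 211.7 s + 92860.
So ω_n = √92860 = 305 rad/s and ζ = 211.7/(2·305) = 0.347.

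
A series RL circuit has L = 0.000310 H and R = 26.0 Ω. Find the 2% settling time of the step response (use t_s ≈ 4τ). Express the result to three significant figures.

t_s ≈ 0.0000477 s

τ = L/R = 0.000310/26.0 = 0.0000119 s.
t_s ≈ 4τ = 0.0000477 s.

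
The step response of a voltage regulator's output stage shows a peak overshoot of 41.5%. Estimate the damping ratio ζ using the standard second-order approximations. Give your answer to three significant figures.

ζ = −ln(OS)/√(π² + (ln OS)²). With OS = 0.415, ln OS = −0.8795 and ζ = 0.8795/3.262 = 0.270.

ζ ≈ 0.270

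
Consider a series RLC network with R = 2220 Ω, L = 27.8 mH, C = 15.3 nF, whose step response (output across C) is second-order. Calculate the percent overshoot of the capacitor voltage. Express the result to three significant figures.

For a series RLC circuit (capacitor voltage as output), ω_n = 1/√(LC) = 1/√(27.8 mH · 15.3 nF) = 48500 rad/s.
ζ = (R/2)·√(C/L) = (2220/2)·√(15.3 nF/27.8 mH) = 0.823.
Overshoot: exp(−π·0.823/√(1−0.823²)) = 0.0105, i.e. 1.05%.

%OS ≈ 1.05%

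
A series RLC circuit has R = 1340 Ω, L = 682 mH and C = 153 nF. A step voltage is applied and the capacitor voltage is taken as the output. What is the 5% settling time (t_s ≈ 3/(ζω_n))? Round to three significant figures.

For a series RLC circuit (capacitor voltage as output), ω_n = 1/√(LC) = 1/√(682 mH · 153 nF) = 3100 rad/s.
ζ = (R/2)·√(C/L) = (1340/2)·√(153 nF/682 mH) = 0.317.
t_s ≈ 3/(ζω_n) = 0.00305 s.

t_s ≈ 0.00305 s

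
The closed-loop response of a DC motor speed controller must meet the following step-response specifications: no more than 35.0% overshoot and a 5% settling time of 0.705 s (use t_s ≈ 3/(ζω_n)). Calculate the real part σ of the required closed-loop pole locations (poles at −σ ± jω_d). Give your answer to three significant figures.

The settling-time spec alone fixes σ = ζω_n = 3/t_s = 3/0.705 = 4.26.
(Overshoot then fixes ζ = 0.317 and hence ω_d = σ·√(1−ζ²)/ζ = 12.7 rad/s.)

σ ≈ 4.26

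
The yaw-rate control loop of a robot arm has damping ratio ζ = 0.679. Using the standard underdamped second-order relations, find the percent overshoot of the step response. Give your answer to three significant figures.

For an underdamped second-order system, %OS = 100·exp(−πζ/√(1−ζ²)).
πζ/√(1−ζ²) = π·0.679/√(1−0.461) = 2.906, so %OS = 100·e^(−2.906) = 5.47%.

%OS ≈ 5.47%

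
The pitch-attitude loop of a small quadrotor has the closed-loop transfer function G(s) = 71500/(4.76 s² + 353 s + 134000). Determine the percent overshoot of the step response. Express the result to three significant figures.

%OS ≈ 49.1%

Dividing through by 4.76: denominator becomes s² + 74.16 s + 28150.
So ω_n = √28150 = 168 rad/s and ζ = 74.16/(2·168) = 0.221.
%OS = 100·exp(−πζ/√(1−ζ²)) = 49.1%.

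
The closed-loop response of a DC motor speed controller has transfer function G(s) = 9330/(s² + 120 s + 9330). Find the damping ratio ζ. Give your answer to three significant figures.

Matching coefficients with s² + 2ζω_n s + ω_n² gives ω_n² = 9330 ⇒ ω_n = 96.6 rad/s, and ζ = 120/(2ω_n) = 0.621.

ζ ≈ 0.621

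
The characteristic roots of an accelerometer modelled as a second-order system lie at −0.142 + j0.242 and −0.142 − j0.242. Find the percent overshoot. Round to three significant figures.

%OS ≈ 15.8%

|pole| = ω_n = √(0.142² + 0.242²) = 0.281 rad/s; ζ = cos θ = σ/ω_n = 0.506.
%OS = 100 e^{−πζ/√(1−ζ²)} with ζ = 0.506 gives 15.8%.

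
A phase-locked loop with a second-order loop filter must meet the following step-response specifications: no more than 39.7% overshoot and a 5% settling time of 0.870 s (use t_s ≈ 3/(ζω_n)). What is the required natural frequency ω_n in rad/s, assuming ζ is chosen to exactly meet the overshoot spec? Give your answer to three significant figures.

Inverting the overshoot relation: ζ = |ln 0.397|/√(π² + ln²0.397) = 0.282.
Then ω_n = 3/(ζ t_s) = 3/(0.282 × 0.870) = 12.2 rad/s.

ω_n ≈ 12.2 rad/s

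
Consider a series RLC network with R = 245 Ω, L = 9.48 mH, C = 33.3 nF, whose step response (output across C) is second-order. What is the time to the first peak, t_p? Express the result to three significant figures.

t_p ≈ 0.0000574 s

For a series RLC circuit (capacitor voltage as output), ω_n = 1/√(LC) = 1/√(9.48 mH · 33.3 nF) = 56300 rad/s.
ζ = (R/2)·√(C/L) = (245/2)·√(33.3 nF/9.48 mH) = 0.230.
The damped frequency ω_d = ω_n√(1−ζ²) = 54800 rad/s. t_p = π/ω_d = 0.0000574 s.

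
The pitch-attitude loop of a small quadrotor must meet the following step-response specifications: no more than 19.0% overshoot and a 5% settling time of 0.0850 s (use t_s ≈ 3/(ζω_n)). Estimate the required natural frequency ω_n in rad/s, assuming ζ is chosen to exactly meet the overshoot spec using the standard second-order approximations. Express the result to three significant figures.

ω_n ≈ 75.5 rad/s

From %OS = 100·exp(−πζ/√(1−ζ²)), invert to get ζ = −ln(OS)/√(π² + ln²(OS)) with OS = 0.190.
−ln 0.190 = 1.661, so ζ = 1.661/√(π² + 2.758) = 0.467.
Then ω_n = 3/(ζ t_s) = 3/(0.467 × 0.0850) = 75.5 rad/s.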